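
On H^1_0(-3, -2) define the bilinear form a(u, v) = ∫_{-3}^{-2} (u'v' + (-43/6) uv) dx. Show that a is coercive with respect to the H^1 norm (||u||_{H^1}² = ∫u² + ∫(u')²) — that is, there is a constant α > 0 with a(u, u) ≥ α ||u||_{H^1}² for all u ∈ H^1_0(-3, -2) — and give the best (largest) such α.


α = (-43/6 + π^2)/(1 + π^2)

Coercivity of a(·,·) on H^1_0(-3, -2) means a(u, u) ≥ α ||u||_{H^1}² for every u ∈ H^1_0.
The interval has length L = 1, and Poincaré/coercivity depend only on L. Here a(u, u) = ∫(u')² + (-43/6)·∫u².
Here c = -43/6 < 0 with |c| < (π/L)² = π^2, so coercivity still holds. The condition a(u,u) ≥ α||u||_{H^1}² reads (1−α)∫(u')² ≥ (α−c)∫u². Any admissible α is ≤ 1 (rapidly oscillating u have ∫u²/∫(u')² → 0), and α = 1 would force 0 ≥ (1−c)∫u², impossible since c < 1; so 1−α > 0. By the sharp Poincaré inequality on H^1_0 of an interval of length L, ∫(u')² ≥ (π/L)²∫u² with equality for the first sine mode sin(π(x−x₀)/L) (x₀ the left endpoint), so the inequality holds for all u iff (1−α)(π/L)² ≥ α − c, i.e. α ≤ ((π/L)² + c)/((π/L)² + 1) = (1 + c(L/π)²)/(1 + (L/π)²). (Direct route, valid since c ≤ 0: Poincaré gives c∫u² ≥ c(L/π)²∫(u')², so a(u,u) ≥ (1 + c(L/π)²)∫(u')², while ||u||_{H^1}² ≤ (1 + (L/π)²)∫(u')²; dividing yields the same α.) With (π/L)² = π^2 and c = -43/6, the largest admissible constant is α = ((π/L)² + c)/((π/L)² + 1).
Simplifying, α = (-43/6 + π^2)/(1 + π^2).


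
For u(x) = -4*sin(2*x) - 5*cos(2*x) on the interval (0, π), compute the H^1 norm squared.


||u||_{H^1(0,π)}^2 = 205*π/2

u'(x) = 10*sin(2*x) - 8*cos(2*x).
Expand u² and (u')² and integrate term by term on (0, π), using: for integers n ≥ 1, ∫_0^π sin²(nx) dx = ∫_0^π cos²(nx) dx = π/2; for n ≠ n', ∫_0^π sin(nx)sin(n'x) dx = ∫_0^π cos(nx)cos(n'x) dx = 0; and by product-to-sum, ∫_0^π sin(nx)cos(n'x) dx = ½∫_0^π [sin((n+n')x) + sin((n−n')x)] dx, which is 0 when n+n' is even and 2n/(n²−n'²) when n+n' is odd (it need not vanish on (0, π)).
  u² squared terms: (-5)²·∫cos(2x)² dx = 25·π/2 = 25*π/2;  (-4)²·∫sin(2x)² dx = 16·π/2 = 8*π.
  u² cross terms: 2·(-5)·(-4)·∫cos(2x)·sin(2x) dx = 40·(0) = 0.
  So ∫_0^π u² dx = 25*π/2 + 8*π + 0 = 41*π/2.
  (u')² squared terms: (-8)²·∫cos(2x)² dx = 64·π/2 = 32*π;  (10)²·∫sin(2x)² dx = 100·π/2 = 50*π.
  (u')² cross terms: 2·(-8)·(10)·∫cos(2x)·sin(2x) dx = -160·(0) = 0.
  So ∫_0^π (u')² dx = 32*π + 50*π + 0 = 82*π.
||u||_{H^1}^2 = (41*π/2) + (82*π) = 205*π/2.


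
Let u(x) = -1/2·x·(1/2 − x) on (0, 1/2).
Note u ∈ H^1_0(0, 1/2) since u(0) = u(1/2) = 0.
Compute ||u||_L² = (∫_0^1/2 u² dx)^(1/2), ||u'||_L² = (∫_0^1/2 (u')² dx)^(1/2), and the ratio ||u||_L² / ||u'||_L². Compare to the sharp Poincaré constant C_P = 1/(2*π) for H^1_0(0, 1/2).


||u||_L² / ||u'||_L² = sqrt(10)/20 < C_P = 1/(2*π).

u(x) = -1/2·x·(1/2 − x), so u'(x) = x - 1/4.
u(x) = -1/2·x·(1/2 − x) vanishes at x = 0 and x = 1/2, so u ∈ H^1_0(0, 1/2). Differentiate via the product rule and integrate the resulting polynomials term by term.
  ∫_0^1/2 u² dx = ∫_0^1/2 (x^4/4 - x^3/4 + x^2/16) dx. Term by term:
    ∫_0^1/2 x^4/4 dx = 1/640;  ∫_0^1/2 -x^3/4 dx = -1/256;  ∫_0^1/2 x^2/16 dx = 1/384.
  Sum: 1/640 − 1/256 + 1/384 = 1/3840.
  ∫_0^1/2 (u')² dx = ∫_0^1/2 (x^2 - x/2 + 1/16) dx. Term by term:
    ∫_0^1/2 x^2 dx = 1/24;  ∫_0^1/2 -x/2 dx = -1/16;  ∫_0^1/2 1/16 dx = 1/32.
  Sum: 1/24 − 1/16 + 1/32 = 1/96.
∫_0^1/2 u² dx = 1/3840, so ||u||_L² = sqrt(15)/240.
∫_0^1/2 (u')² dx = 1/96, so ||u'||_L² = sqrt(6)/24.
Ratio ||u||_L² / ||u'||_L² = sqrt(10)/20.
Sharp Poincaré constant on H^1_0(0, 1/2) is C_P = L/π = 1/(2*π), achieved by sin(2*π·x).
A polynomial bump cannot attain the sharp Poincaré constant (only the first sine eigenfunction does), so the ratio is strictly less than C_P, consistent with ||u||_L² ≤ C_P ||u'||_L².


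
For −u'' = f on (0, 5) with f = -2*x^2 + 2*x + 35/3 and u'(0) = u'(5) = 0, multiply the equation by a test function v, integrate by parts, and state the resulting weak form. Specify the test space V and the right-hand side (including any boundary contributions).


V = H^1(0, 5) (no boundary constraint on v; u is determined up to an additive constant); weak form: ∫_0^5 u'v' dx = ∫_0^5 (-2*x^2 + 2*x + 35/3) v dx for all v ∈ V.

Multiply both sides by a test function v and integrate from 0 to 5:
  ∫_0^5 −u''(x) v(x) dx = ∫_0^5 f(x) v(x) dx.
Integrate the LHS by parts once:
  ∫_0^5 −u'' v dx = −[u'(x) v(x)]_0^5 + ∫_0^5 u'(x) v'(x) dx.
Thus ∫_0^5 u'(x) v'(x) dx = ∫_0^5 f(x) v(x) dx + [u'(x) v(x)]_0^5.
Choose V so that boundary terms are either known or forced to vanish.
u has homogeneous Neumann: u'(0) = u'(5) = 0. So [u' v]_0^5 = 0·v(5) − 0·v(0) = 0 for any v; take V = H^1(0, 5).
Weak formulation: find u (satisfying any essential BC) such that ∫_0^5 u'(x) v'(x) dx = ∫_0^5 f v dx for all v ∈ V (homogeneous Neumann, so boundary terms vanish).
Substituting f(x) = -2*x^2 + 2*x + 35/3, the right-hand side is ∫_0^5 (-2*x^2 + 2*x + 35/3) v dx.
Compatibility check (pure Neumann): taking v ≡ 1 ∈ V gives 0 = ∫_0^5 f dx + (0) − (0), i.e. ∫_0^5 f dx must equal u'(0) − u'(5) = 0. Indeed ∫_0^5 (-2*x^2 + 2*x + 35/3) dx = 0, so the data are compatible. The solution is then unique only up to an additive constant (fix it e.g. by requiring ∫_0^5 u dx = 0).


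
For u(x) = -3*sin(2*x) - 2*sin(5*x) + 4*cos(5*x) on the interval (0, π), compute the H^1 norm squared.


||u||_{H^1(0,π)}^2 = 832/7 + 565*π/2

u'(x) = -20*sin(5*x) - 6*cos(2*x) - 10*cos(5*x).
Expand u² and (u')² and integrate term by term on (0, π), using: for integers n ≥ 1, ∫_0^π sin²(nx) dx = ∫_0^π cos²(nx) dx = π/2; for n ≠ n', ∫_0^π sin(nx)sin(n'x) dx = ∫_0^π cos(nx)cos(n'x) dx = 0; and by product-to-sum, ∫_0^π sin(nx)cos(n'x) dx = ½∫_0^π [sin((n+n')x) + sin((n−n')x)] dx, which is 0 when n+n' is even and 2n/(n²−n'²) when n+n' is odd (it need not vanish on (0, π)).
  u² squared terms: (-3)²·∫sin(2x)² dx = 9·π/2 = 9*π/2;  (-2)²·∫sin(5x)² dx = 4·π/2 = 2*π;  (4)²·∫cos(5x)² dx = 16·π/2 = 8*π.
  u² cross terms: 2·(-3)·(-2)·∫sin(2x)·sin(5x) dx = 12·(0) = 0;  2·(-3)·(4)·∫sin(2x)·cos(5x) dx = -24·(-4/21) = 32/7;  2·(-2)·(4)·∫sin(5x)·cos(5x) dx = -16·(0) = 0.
  So ∫_0^π u² dx = 9*π/2 + 2*π + 8*π + 0 + 32/7 + 0 = 32/7 + 29*π/2.
  (u')² squared terms: (-20)²·∫sin(5x)² dx = 400·π/2 = 200*π;  (-10)²·∫cos(5x)² dx = 100·π/2 = 50*π;  (-6)²·∫cos(2x)² dx = 36·π/2 = 18*π.
  (u')² cross terms: 2·(-20)·(-10)·∫sin(5x)·cos(5x) dx = 400·(0) = 0;  2·(-20)·(-6)·∫sin(5x)·cos(2x) dx = 240·(10/21) = 800/7;  2·(-10)·(-6)·∫cos(5x)·cos(2x) dx = 120·(0) = 0.
  So ∫_0^π (u')² dx = 200*π + 50*π + 18*π + 0 + 800/7 + 0 = 800/7 + 268*π.
||u||_{H^1}^2 = (32/7 + 29*π/2) + (800/7 + 268*π) = 832/7 + 565*π/2.


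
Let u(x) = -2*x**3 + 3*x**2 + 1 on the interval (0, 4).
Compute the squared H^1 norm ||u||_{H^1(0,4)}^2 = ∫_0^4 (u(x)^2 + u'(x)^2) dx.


||u||_{H^1}^2 = 44956/7

The H^1 norm (squared) on an interval (0, L) is
  ||u||_{H^1}^2 = ∫_0^L u(x)^2 dx + ∫_0^L u'(x)^2 dx.
Compute u'(x) = -6*x**2 + 6*x.
Then u(x)^2 = 4*x**6 - 12*x**5 + 9*x**4 - 4*x**3 + 6*x**2 + 1 and u'(x)^2 = 36*x**4 - 72*x**3 + 36*x**2.
Integrate each monomial from 0 to 4 using ∫_0^4 c·x^n dx = c·4^(n+1)/(n+1):
  ∫_0^4 u(x)^2 dx = ∫_0^4 (4*x^6 - 12*x^5 + 9*x^4 - 4*x^3 + 6*x^2 + 1) dx. Term by term:
    ∫_0^4 4*x^6 dx = 65536/7;  ∫_0^4 -12*x^5 dx = -8192;  ∫_0^4 9*x^4 dx = 9216/5;
    ∫_0^4 -4*x^3 dx = -256;  ∫_0^4 6*x^2 dx = 128;  ∫_0^4 1 dx = 4.
  Sum: 65536/7 − 8192 + 9216/5 − 256 + 128 + 4 = 101132/35.
  ∫_0^4 u'(x)^2 dx = ∫_0^4 (36*x^4 - 72*x^3 + 36*x^2) dx. Term by term:
    ∫_0^4 36*x^4 dx = 36864/5;  ∫_0^4 -72*x^3 dx = -4608;  ∫_0^4 36*x^2 dx = 768.
  Sum: 36864/5 − 4608 + 768 = 17664/5.
Adding: ||u||_{H^1}^2 = 101132/35 + 17664/5 = 44956/7.


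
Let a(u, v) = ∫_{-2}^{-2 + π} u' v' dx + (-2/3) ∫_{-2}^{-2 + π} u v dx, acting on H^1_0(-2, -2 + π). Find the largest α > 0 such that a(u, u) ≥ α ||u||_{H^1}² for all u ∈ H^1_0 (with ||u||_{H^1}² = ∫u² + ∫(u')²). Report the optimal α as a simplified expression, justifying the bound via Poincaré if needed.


α = 1/6

Coercivity of a(·,·) on H^1_0(-2, -2 + π) means a(u, u) ≥ α ||u||_{H^1}² for every u ∈ H^1_0.
The interval has length L = π, and Poincaré/coercivity depend only on L. Here a(u, u) = ∫(u')² + (-2/3)·∫u².
Here c = -2/3 < 0 with |c| < (π/L)² = 1, so coercivity still holds. The condition a(u,u) ≥ α||u||_{H^1}² reads (1−α)∫(u')² ≥ (α−c)∫u². Any admissible α is ≤ 1 (rapidly oscillating u have ∫u²/∫(u')² → 0), and α = 1 would force 0 ≥ (1−c)∫u², impossible since c < 1; so 1−α > 0. By the sharp Poincaré inequality on H^1_0 of an interval of length L, ∫(u')² ≥ (π/L)²∫u² with equality for the first sine mode sin(π(x−x₀)/L) (x₀ the left endpoint), so the inequality holds for all u iff (1−α)(π/L)² ≥ α − c, i.e. α ≤ ((π/L)² + c)/((π/L)² + 1) = (1 + c(L/π)²)/(1 + (L/π)²). (Direct route, valid since c ≤ 0: Poincaré gives c∫u² ≥ c(L/π)²∫(u')², so a(u,u) ≥ (1 + c(L/π)²)∫(u')², while ||u||_{H^1}² ≤ (1 + (L/π)²)∫(u')²; dividing yields the same α.) With (π/L)² = 1 and c = -2/3, the largest admissible constant is α = ((π/L)² + c)/((π/L)² + 1).
Simplifying, α = 1/6.


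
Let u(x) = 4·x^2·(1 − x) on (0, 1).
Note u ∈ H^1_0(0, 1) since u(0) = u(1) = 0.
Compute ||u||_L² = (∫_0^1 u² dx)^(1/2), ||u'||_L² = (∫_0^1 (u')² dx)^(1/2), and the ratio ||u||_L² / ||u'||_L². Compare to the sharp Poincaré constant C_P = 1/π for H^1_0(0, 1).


||u||_L² / ||u'||_L² = sqrt(14)/14 < C_P = 1/π.

u(x) = 4·x^2·(1 − x), so u'(x) = 4*x*(2 - 3*x).
u(x) = 4·x^2·(1 − x) vanishes at x = 0 and x = 1, so u ∈ H^1_0(0, 1). Differentiate via the product rule and integrate the resulting polynomials term by term.
  ∫_0^1 u² dx = ∫_0^1 (16*x^6 - 32*x^5 + 16*x^4) dx. Term by term:
    ∫_0^1 16*x^6 dx = 16/7;  ∫_0^1 -32*x^5 dx = -16/3;  ∫_0^1 16*x^4 dx = 16/5.
  Sum: 16/7 − 16/3 + 16/5 = 16/105.
  ∫_0^1 (u')² dx = ∫_0^1 (144*x^4 - 192*x^3 + 64*x^2) dx. Term by term:
    ∫_0^1 144*x^4 dx = 144/5;  ∫_0^1 -192*x^3 dx = -48;  ∫_0^1 64*x^2 dx = 64/3.
  Sum: 144/5 − 48 + 64/3 = 32/15.
∫_0^1 u² dx = 16/105, so ||u||_L² = 4*sqrt(105)/105.
∫_0^1 (u')² dx = 32/15, so ||u'||_L² = 4*sqrt(30)/15.
Ratio ||u||_L² / ||u'||_L² = sqrt(14)/14.
Sharp Poincaré constant on H^1_0(0, 1) is C_P = L/π = 1/π, achieved by sin(π·x).
A polynomial bump cannot attain the sharp Poincaré constant (only the first sine eigenfunction does), so the ratio is strictly less than C_P, consistent with ||u||_L² ≤ C_P ||u'||_L².


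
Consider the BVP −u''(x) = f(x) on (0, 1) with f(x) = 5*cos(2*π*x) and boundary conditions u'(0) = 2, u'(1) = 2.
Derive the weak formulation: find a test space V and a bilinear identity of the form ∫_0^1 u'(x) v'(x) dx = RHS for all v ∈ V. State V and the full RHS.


V = H^1(0, 1) (v unrestricted at boundary; u is determined up to an additive constant); weak form: ∫_0^1 u'v' dx = ∫_0^1 (5*cos(2*π*x)) v dx + 2·v(1) − 2·v(0) for all v ∈ V.

Multiply both sides by a test function v and integrate from 0 to 1:
  ∫_0^1 −u''(x) v(x) dx = ∫_0^1 f(x) v(x) dx.
Integrate the LHS by parts once:
  ∫_0^1 −u'' v dx = −[u'(x) v(x)]_0^1 + ∫_0^1 u'(x) v'(x) dx.
Thus ∫_0^1 u'(x) v'(x) dx = ∫_0^1 f(x) v(x) dx + [u'(x) v(x)]_0^1.
Choose V so that boundary terms are either known or forced to vanish.
u has inhomogeneous Neumann u'(0) = 2, u'(1) = 2. [u' v]_0^1 = (2)·v(1) − (2)·v(0) = 2·v(1) − 2·v(0). Take V = H^1(0, 1); boundary term becomes part of RHS.
Weak formulation: find u (satisfying any essential BC) such that ∫_0^1 u'(x) v'(x) dx = ∫_0^1 f v dx + 2·v(1) − 2·v(0) for all v ∈ V (Neumann data are natural BCs: they enter the RHS as boundary terms).
Substituting f(x) = 5*cos(2*π*x), the right-hand side is ∫_0^1 (5*cos(2*π*x)) v dx + 2·v(1) − 2·v(0).
Compatibility check (pure Neumann): taking v ≡ 1 ∈ V gives 0 = ∫_0^1 f dx + (2) − (2), i.e. ∫_0^1 f dx must equal u'(0) − u'(1) = 0. Indeed ∫_0^1 (5*cos(2*π*x)) dx = 0, so the data are compatible. The solution is then unique only up to an additive constant (fix it e.g. by requiring ∫_0^1 u dx = 0).


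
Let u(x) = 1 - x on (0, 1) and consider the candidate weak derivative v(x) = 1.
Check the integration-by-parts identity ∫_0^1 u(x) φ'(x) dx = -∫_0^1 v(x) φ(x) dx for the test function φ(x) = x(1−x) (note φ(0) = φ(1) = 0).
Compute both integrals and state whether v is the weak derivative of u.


LHS = 1/6, RHS = -1/6. No, v is not the weak derivative of u.

u(x) = 1 - x, classical derivative u'(x) = -1.
φ(x) = x(1−x), so φ'(x) = 1 - 2*x.
Note φ(0) = φ(1) = 0, so the boundary term u·φ vanishes.
LHS = ∫_0^1 u(x) φ'(x) dx = ∫_0^1 (2*x^2 - 3*x + 1) dx. Term by term:
  ∫_0^1 2*x^2 dx = 2/3;  ∫_0^1 -3*x dx = -3/2;  ∫_0^1 1 dx = 1.
Sum: 2/3 − 3/2 + 1 = 1/6.
So LHS = 1/6.
∫_0^1 v(x) φ(x) dx = ∫_0^1 (-x^2 + x) dx. Term by term:
  ∫_0^1 -x^2 dx = -1/3;  ∫_0^1 x dx = 1/2.
Sum: -1/3 + 1/2 = 1/6.
So RHS = -∫_0^1 v(x) φ(x) dx = -1/6.
LHS − RHS = 1/3 ≠ 0, so the identity fails.
(For a valid weak derivative the identity must hold for EVERY test function, in particular this one. The failure shows v is NOT the weak derivative of u.)
Correct weak derivative would be u'(x) = -1.


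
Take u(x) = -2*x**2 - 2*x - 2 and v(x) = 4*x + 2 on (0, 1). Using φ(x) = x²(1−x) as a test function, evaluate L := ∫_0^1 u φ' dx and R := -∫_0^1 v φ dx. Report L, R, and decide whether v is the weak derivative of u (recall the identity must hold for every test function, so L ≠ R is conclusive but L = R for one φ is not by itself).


LHS = 11/30, RHS = -11/30. No, v is not the weak derivative of u.

u(x) = -2*x**2 - 2*x - 2, classical derivative u'(x) = -4*x - 2.
φ(x) = x²(1−x), so φ'(x) = x*(2 - 3*x).
Note φ(0) = φ(1) = 0, so the boundary term u·φ vanishes.
LHS = ∫_0^1 u(x) φ'(x) dx = ∫_0^1 (6*x^4 + 2*x^3 + 2*x^2 - 4*x) dx. Term by term:
  ∫_0^1 6*x^4 dx = 6/5;  ∫_0^1 2*x^3 dx = 1/2;  ∫_0^1 2*x^2 dx = 2/3;
  ∫_0^1 -4*x dx = -2.
Sum: 6/5 + 1/2 + 2/3 − 2 = 11/30.
So LHS = 11/30.
∫_0^1 v(x) φ(x) dx = ∫_0^1 (-4*x^4 + 2*x^3 + 2*x^2) dx. Term by term:
  ∫_0^1 -4*x^4 dx = -4/5;  ∫_0^1 2*x^3 dx = 1/2;  ∫_0^1 2*x^2 dx = 2/3.
Sum: -4/5 + 1/2 + 2/3 = 11/30.
So RHS = -∫_0^1 v(x) φ(x) dx = -11/30.
LHS − RHS = 11/15 ≠ 0, so the identity fails.
(For a valid weak derivative the identity must hold for EVERY test function, in particular this one. The failure shows v is NOT the weak derivative of u.)
Correct weak derivative would be u'(x) = -4*x - 2.


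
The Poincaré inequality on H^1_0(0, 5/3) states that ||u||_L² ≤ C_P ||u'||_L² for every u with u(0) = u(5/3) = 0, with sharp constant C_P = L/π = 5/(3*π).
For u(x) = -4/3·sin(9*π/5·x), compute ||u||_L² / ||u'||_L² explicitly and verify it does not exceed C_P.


||u||_L² / ||u'||_L² = 5/(9*π) < C_P = 5/(3*π).

u(x) = -4/3·sin(9*π/5·x), so u'(x) = -12*π*cos(9*π*x/5)/5.
Writing u(x) = A·sin(kπx/L) with A = -4/3 and k = 3, use ∫_0^L sin²(kπx/L) dx = L/2 and ∫_0^L cos²(kπx/L) dx = L/2.
u² = 16/9·sin²(9*π/5·x) and (u')² = 144*π^2/25·cos²(9*π/5·x), and each of sin², cos² integrates to L/2 = 5/6 over (0, 5/3).
∫_0^5/3 u² dx = 40/27, so ||u||_L² = 2*sqrt(30)/9.
∫_0^5/3 (u')² dx = 24*π^2/5, so ||u'||_L² = 2*sqrt(30)*π/5.
Ratio ||u||_L² / ||u'||_L² = 5/(9*π).
Sharp Poincaré constant on H^1_0(0, 5/3) is C_P = L/π = 5/(3*π), achieved by sin(3*π/5·x).
This is the k = 3 harmonic; the ratio L/(kπ) is strictly less than C_P = L/π, consistent with the sharp inequality ||u||_L² ≤ C_P ||u'||_L².


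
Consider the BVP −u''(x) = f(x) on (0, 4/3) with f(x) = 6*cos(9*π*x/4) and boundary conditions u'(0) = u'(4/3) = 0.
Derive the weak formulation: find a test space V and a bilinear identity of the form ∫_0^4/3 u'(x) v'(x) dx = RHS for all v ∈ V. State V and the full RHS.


V = H^1(0, 4/3) (no boundary constraint on v; u is determined up to an additive constant); weak form: ∫_0^4/3 u'v' dx = ∫_0^4/3 (6*cos(9*π*x/4)) v dx for all v ∈ V.

Multiply both sides by a test function v and integrate from 0 to 4/3:
  ∫_0^4/3 −u''(x) v(x) dx = ∫_0^4/3 f(x) v(x) dx.
Integrate the LHS by parts once:
  ∫_0^4/3 −u'' v dx = −[u'(x) v(x)]_0^4/3 + ∫_0^4/3 u'(x) v'(x) dx.
Thus ∫_0^4/3 u'(x) v'(x) dx = ∫_0^4/3 f(x) v(x) dx + [u'(x) v(x)]_0^4/3.
Choose V so that boundary terms are either known or forced to vanish.
u has homogeneous Neumann: u'(0) = u'(4/3) = 0. So [u' v]_0^4/3 = 0·v(4/3) − 0·v(0) = 0 for any v; take V = H^1(0, 4/3).
Weak formulation: find u (satisfying any essential BC) such that ∫_0^4/3 u'(x) v'(x) dx = ∫_0^4/3 f v dx for all v ∈ V (homogeneous Neumann, so boundary terms vanish).
Substituting f(x) = 6*cos(9*π*x/4), the right-hand side is ∫_0^4/3 (6*cos(9*π*x/4)) v dx.
Compatibility check (pure Neumann): taking v ≡ 1 ∈ V gives 0 = ∫_0^4/3 f dx + (0) − (0), i.e. ∫_0^4/3 f dx must equal u'(0) − u'(4/3) = 0. Indeed ∫_0^4/3 (6*cos(9*π*x/4)) dx = 0, so the data are compatible. The solution is then unique only up to an additive constant (fix it e.g. by requiring ∫_0^4/3 u dx = 0).


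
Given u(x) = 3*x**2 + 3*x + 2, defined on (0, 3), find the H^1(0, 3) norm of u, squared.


||u||_{H^1}^2 = 15699/10

The H^1 norm (squared) on an interval (0, L) is
  ||u||_{H^1}^2 = ∫_0^L u(x)^2 dx + ∫_0^L u'(x)^2 dx.
Compute u'(x) = 6*x + 3.
Then u(x)^2 = 9*x**4 + 18*x**3 + 21*x**2 + 12*x + 4 and u'(x)^2 = 36*x**2 + 36*x + 9.
Integrate each monomial from 0 to 3 using ∫_0^3 c·x^n dx = c·3^(n+1)/(n+1):
  ∫_0^3 u(x)^2 dx = ∫_0^3 (9*x^4 + 18*x^3 + 21*x^2 + 12*x + 4) dx. Term by term:
    ∫_0^3 9*x^4 dx = 2187/5;  ∫_0^3 18*x^3 dx = 729/2;  ∫_0^3 21*x^2 dx = 189;
    ∫_0^3 12*x dx = 54;  ∫_0^3 4 dx = 12.
  Sum: 2187/5 + 729/2 + 189 + 54 + 12 = 10569/10.
  ∫_0^3 u'(x)^2 dx = ∫_0^3 (36*x^2 + 36*x + 9) dx. Term by term:
    ∫_0^3 36*x^2 dx = 324;  ∫_0^3 36*x dx = 162;  ∫_0^3 9 dx = 27.
  Sum: 324 + 162 + 27 = 513.
Adding: ||u||_{H^1}^2 = 10569/10 + 513 = 15699/10.


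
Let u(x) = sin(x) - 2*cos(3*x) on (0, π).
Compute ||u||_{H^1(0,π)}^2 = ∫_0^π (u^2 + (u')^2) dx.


||u||_{H^1(0,π)}^2 = 21*π

u'(x) = 6*sin(3*x) + cos(x).
Expand u² and (u')² and integrate term by term on (0, π), using: for integers n ≥ 1, ∫_0^π sin²(nx) dx = ∫_0^π cos²(nx) dx = π/2; for n ≠ n', ∫_0^π sin(nx)sin(n'x) dx = ∫_0^π cos(nx)cos(n'x) dx = 0; and by product-to-sum, ∫_0^π sin(nx)cos(n'x) dx = ½∫_0^π [sin((n+n')x) + sin((n−n')x)] dx, which is 0 when n+n' is even and 2n/(n²−n'²) when n+n' is odd (it need not vanish on (0, π)).
  u² squared terms: (-2)²·∫cos(3x)² dx = 4·π/2 = 2*π;  (1)²·∫sin(x)² dx = 1·π/2 = π/2.
  u² cross terms: 2·(-2)·(1)·∫cos(3x)·sin(x) dx = -4·(0) = 0.
  So ∫_0^π u² dx = 2*π + π/2 + 0 = 5*π/2.
  (u')² squared terms: (6)²·∫sin(3x)² dx = 36·π/2 = 18*π;  (1)²·∫cos(x)² dx = 1·π/2 = π/2.
  (u')² cross terms: 2·(6)·(1)·∫sin(3x)·cos(x) dx = 12·(0) = 0.
  So ∫_0^π (u')² dx = 18*π + π/2 + 0 = 37*π/2.
||u||_{H^1}^2 = (5*π/2) + (37*π/2) = 21*π.


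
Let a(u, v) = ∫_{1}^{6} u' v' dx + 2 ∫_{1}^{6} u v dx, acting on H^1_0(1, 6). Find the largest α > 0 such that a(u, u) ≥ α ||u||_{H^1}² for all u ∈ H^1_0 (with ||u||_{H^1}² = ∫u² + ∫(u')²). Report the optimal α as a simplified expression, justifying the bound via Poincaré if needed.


α = 1

Coercivity of a(·,·) on H^1_0(1, 6) means a(u, u) ≥ α ||u||_{H^1}² for every u ∈ H^1_0.
The interval has length L = 5, and Poincaré/coercivity depend only on L. Here a(u, u) = ∫(u')² + (2)·∫u².
Here c = 2 ≥ 1, so a(u,u) = ∫(u')² + c∫u² ≥ ∫(u')² + ∫u² = ||u||_{H^1}², i.e. α = 1 works. No larger α is possible: a(u,u) ≥ α||u||_{H^1}² means (1−α)∫(u')² ≥ (α−c)∫u², and for the modes u_n = sin(nπ(x−x₀)/L) (x₀ the left endpoint) one has ∫u_n²/∫(u_n')² = (L/(nπ))² → 0, so a(u_n,u_n)/||u_n||_{H^1}² → 1. Hence the optimal constant is α = 1.
Therefore α = 1.


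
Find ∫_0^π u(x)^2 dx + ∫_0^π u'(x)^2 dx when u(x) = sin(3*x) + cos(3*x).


||u||_{H^1(0,π)}^2 = 10*π

u'(x) = -3*sin(3*x) + 3*cos(3*x).
Expand u² and (u')² and integrate term by term on (0, π), using: for integers n ≥ 1, ∫_0^π sin²(nx) dx = ∫_0^π cos²(nx) dx = π/2; for n ≠ n', ∫_0^π sin(nx)sin(n'x) dx = ∫_0^π cos(nx)cos(n'x) dx = 0; and by product-to-sum, ∫_0^π sin(nx)cos(n'x) dx = ½∫_0^π [sin((n+n')x) + sin((n−n')x)] dx, which is 0 when n+n' is even and 2n/(n²−n'²) when n+n' is odd (it need not vanish on (0, π)).
  u² squared terms: (1)²·∫cos(3x)² dx = 1·π/2 = π/2;  (1)²·∫sin(3x)² dx = 1·π/2 = π/2.
  u² cross terms: 2·(1)·(1)·∫cos(3x)·sin(3x) dx = 2·(0) = 0.
  So ∫_0^π u² dx = π/2 + π/2 + 0 = π.
  (u')² squared terms: (-3)²·∫sin(3x)² dx = 9·π/2 = 9*π/2;  (3)²·∫cos(3x)² dx = 9·π/2 = 9*π/2.
  (u')² cross terms: 2·(-3)·(3)·∫sin(3x)·cos(3x) dx = -18·(0) = 0.
  So ∫_0^π (u')² dx = 9*π/2 + 9*π/2 + 0 = 9*π.
||u||_{H^1}^2 = (π) + (9*π) = 10*π.


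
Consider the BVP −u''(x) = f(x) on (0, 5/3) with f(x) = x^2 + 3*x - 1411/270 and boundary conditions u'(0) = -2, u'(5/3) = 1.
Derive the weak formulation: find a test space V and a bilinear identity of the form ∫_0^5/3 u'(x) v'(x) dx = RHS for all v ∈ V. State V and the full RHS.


V = H^1(0, 5/3) (v unrestricted at boundary; u is determined up to an additive constant); weak form: ∫_0^5/3 u'v' dx = ∫_0^5/3 (x^2 + 3*x - 1411/270) v dx + v(5/3) + 2·v(0) for all v ∈ V.

Multiply both sides by a test function v and integrate from 0 to 5/3:
  ∫_0^5/3 −u''(x) v(x) dx = ∫_0^5/3 f(x) v(x) dx.
Integrate the LHS by parts once:
  ∫_0^5/3 −u'' v dx = −[u'(x) v(x)]_0^5/3 + ∫_0^5/3 u'(x) v'(x) dx.
Thus ∫_0^5/3 u'(x) v'(x) dx = ∫_0^5/3 f(x) v(x) dx + [u'(x) v(x)]_0^5/3.
Choose V so that boundary terms are either known or forced to vanish.
u has inhomogeneous Neumann u'(0) = -2, u'(5/3) = 1. [u' v]_0^5/3 = (1)·v(5/3) − (-2)·v(0) = v(5/3) + 2·v(0). Take V = H^1(0, 5/3); boundary term becomes part of RHS.
Weak formulation: find u (satisfying any essential BC) such that ∫_0^5/3 u'(x) v'(x) dx = ∫_0^5/3 f v dx + v(5/3) + 2·v(0) for all v ∈ V (Neumann data are natural BCs: they enter the RHS as boundary terms).
Substituting f(x) = x^2 + 3*x - 1411/270, the right-hand side is ∫_0^5/3 (x^2 + 3*x - 1411/270) v dx + v(5/3) + 2·v(0).
Compatibility check (pure Neumann): taking v ≡ 1 ∈ V gives 0 = ∫_0^5/3 f dx + (1) − (-2), i.e. ∫_0^5/3 f dx must equal u'(0) − u'(5/3) = -3. Indeed ∫_0^5/3 (x^2 + 3*x - 1411/270) dx = -3, so the data are compatible. The solution is then unique only up to an additive constant (fix it e.g. by requiring ∫_0^5/3 u dx = 0).


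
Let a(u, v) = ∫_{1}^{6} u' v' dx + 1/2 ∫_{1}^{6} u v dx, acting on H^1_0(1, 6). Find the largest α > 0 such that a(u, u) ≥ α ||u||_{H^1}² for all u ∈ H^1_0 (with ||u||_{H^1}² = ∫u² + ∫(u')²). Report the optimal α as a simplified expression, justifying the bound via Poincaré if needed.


α = (π^2 + 25/2)/(π^2 + 25)

Coercivity of a(·,·) on H^1_0(1, 6) means a(u, u) ≥ α ||u||_{H^1}² for every u ∈ H^1_0.
The interval has length L = 5, and Poincaré/coercivity depend only on L. Here a(u, u) = ∫(u')² + (1/2)·∫u².
Here 0 < c = 1/2 < 1. The condition a(u,u) ≥ α||u||_{H^1}² reads (1−α)∫(u')² ≥ (α−c)∫u². Any admissible α is ≤ 1 (rapidly oscillating u have ∫u²/∫(u')² → 0), and α = 1 would force 0 ≥ (1−c)∫u², impossible since c < 1; so 1−α > 0. By the sharp Poincaré inequality on H^1_0 of an interval of length L, ∫(u')² ≥ (π/L)²∫u² with equality for the first sine mode sin(π(x−x₀)/L) (x₀ the left endpoint), so the inequality holds for all u iff (1−α)(π/L)² ≥ α − c, i.e. α ≤ ((π/L)² + c)/((π/L)² + 1) = (1 + c(L/π)²)/(1 + (L/π)²). With (π/L)² = π^2/25 and c = 1/2, the largest admissible constant is α = ((π/L)² + c)/((π/L)² + 1).
Simplifying, α = (π^2 + 25/2)/(π^2 + 25).


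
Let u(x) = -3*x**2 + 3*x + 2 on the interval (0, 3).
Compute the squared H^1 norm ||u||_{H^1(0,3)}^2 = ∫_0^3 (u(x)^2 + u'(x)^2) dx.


||u||_{H^1}^2 = 3009/10

The H^1 norm (squared) on an interval (0, L) is
  ||u||_{H^1}^2 = ∫_0^L u(x)^2 dx + ∫_0^L u'(x)^2 dx.
Compute u'(x) = 3 - 6*x.
Then u(x)^2 = 9*x**4 - 18*x**3 - 3*x**2 + 12*x + 4 and u'(x)^2 = 36*x**2 - 36*x + 9.
Integrate each monomial from 0 to 3 using ∫_0^3 c·x^n dx = c·3^(n+1)/(n+1):
  ∫_0^3 u(x)^2 dx = ∫_0^3 (9*x^4 - 18*x^3 - 3*x^2 + 12*x + 4) dx. Term by term:
    ∫_0^3 9*x^4 dx = 2187/5;  ∫_0^3 -18*x^3 dx = -729/2;  ∫_0^3 -3*x^2 dx = -27;
    ∫_0^3 12*x dx = 54;  ∫_0^3 4 dx = 12.
  Sum: 2187/5 − 729/2 − 27 + 54 + 12 = 1119/10.
  ∫_0^3 u'(x)^2 dx = ∫_0^3 (36*x^2 - 36*x + 9) dx. Term by term:
    ∫_0^3 36*x^2 dx = 324;  ∫_0^3 -36*x dx = -162;  ∫_0^3 9 dx = 27.
  Sum: 324 − 162 + 27 = 189.
Adding: ||u||_{H^1}^2 = 1119/10 + 189 = 3009/10.


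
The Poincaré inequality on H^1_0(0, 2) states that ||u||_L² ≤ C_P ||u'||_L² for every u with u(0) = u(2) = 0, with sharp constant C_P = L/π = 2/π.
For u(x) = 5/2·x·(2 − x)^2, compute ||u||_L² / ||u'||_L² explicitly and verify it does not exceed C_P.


||u||_L² / ||u'||_L² = sqrt(14)/7 < C_P = 2/π.

u(x) = 5/2·x·(2 − x)^2, so u'(x) = 5*(x/2 - 1)*(3*x - 2).
u(x) = 5/2·x·(2 − x)^2 vanishes at x = 0 and x = 2, so u ∈ H^1_0(0, 2). Differentiate via the product rule and integrate the resulting polynomials term by term.
  ∫_0^2 u² dx = ∫_0^2 (25*x^6/4 - 50*x^5 + 150*x^4 - 200*x^3 + 100*x^2) dx. Term by term:
    ∫_0^2 25*x^6/4 dx = 800/7;  ∫_0^2 -50*x^5 dx = -1600/3;  ∫_0^2 150*x^4 dx = 960;
    ∫_0^2 -200*x^3 dx = -800;  ∫_0^2 100*x^2 dx = 800/3.
  Sum: 800/7 − 1600/3 + 960 − 800 + 800/3 = 160/21.
  ∫_0^2 (u')² dx = ∫_0^2 (225*x^4/4 - 300*x^3 + 550*x^2 - 400*x + 100) dx. Term by term:
    ∫_0^2 225*x^4/4 dx = 360;  ∫_0^2 -300*x^3 dx = -1200;  ∫_0^2 550*x^2 dx = 4400/3;
    ∫_0^2 -400*x dx = -800;  ∫_0^2 100 dx = 200.
  Sum: 360 − 1200 + 4400/3 − 800 + 200 = 80/3.
∫_0^2 u² dx = 160/21, so ||u||_L² = 4*sqrt(210)/21.
∫_0^2 (u')² dx = 80/3, so ||u'||_L² = 4*sqrt(15)/3.
Ratio ||u||_L² / ||u'||_L² = sqrt(14)/7.
Sharp Poincaré constant on H^1_0(0, 2) is C_P = L/π = 2/π, achieved by sin(π/2·x).
A polynomial bump cannot attain the sharp Poincaré constant (only the first sine eigenfunction does), so the ratio is strictly less than C_P, consistent with ||u||_L² ≤ C_P ||u'||_L².


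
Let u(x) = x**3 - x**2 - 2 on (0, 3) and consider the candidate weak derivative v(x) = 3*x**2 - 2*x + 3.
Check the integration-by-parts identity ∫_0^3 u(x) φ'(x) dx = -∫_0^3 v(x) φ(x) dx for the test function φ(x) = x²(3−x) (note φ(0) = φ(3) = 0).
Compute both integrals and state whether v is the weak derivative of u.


LHS = -243/5, RHS = -1377/20. No, v is not the weak derivative of u.

u(x) = x**3 - x**2 - 2, classical derivative u'(x) = 3*x**2 - 2*x.
φ(x) = x²(3−x), so φ'(x) = 3*x*(2 - x).
Note φ(0) = φ(3) = 0, so the boundary term u·φ vanishes.
LHS = ∫_0^3 u(x) φ'(x) dx = ∫_0^3 (-3*x^5 + 9*x^4 - 6*x^3 + 6*x^2 - 12*x) dx. Term by term:
  ∫_0^3 -3*x^5 dx = -729/2;  ∫_0^3 9*x^4 dx = 2187/5;  ∫_0^3 -6*x^3 dx = -243/2;
  ∫_0^3 6*x^2 dx = 54;  ∫_0^3 -12*x dx = -54.
Sum: -729/2 + 2187/5 − 243/2 + 54 − 54 = -243/5.
So LHS = -243/5.
∫_0^3 v(x) φ(x) dx = ∫_0^3 (-3*x^5 + 11*x^4 - 9*x^3 + 9*x^2) dx. Term by term:
  ∫_0^3 -3*x^5 dx = -729/2;  ∫_0^3 11*x^4 dx = 2673/5;  ∫_0^3 -9*x^3 dx = -729/4;
  ∫_0^3 9*x^2 dx = 81.
Sum: -729/2 + 2673/5 − 729/4 + 81 = 1377/20.
So RHS = -∫_0^3 v(x) φ(x) dx = -1377/20.
LHS − RHS = 81/4 ≠ 0, so the identity fails.
(For a valid weak derivative the identity must hold for EVERY test function, in particular this one. The failure shows v is NOT the weak derivative of u.)
Correct weak derivative would be u'(x) = 3*x**2 - 2*x.


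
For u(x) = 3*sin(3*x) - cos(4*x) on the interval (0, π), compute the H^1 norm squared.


||u||_{H^1(0,π)}^2 = 612/7 + 107*π/2

u'(x) = 4*sin(4*x) + 9*cos(3*x).
Expand u² and (u')² and integrate term by term on (0, π), using: for integers n ≥ 1, ∫_0^π sin²(nx) dx = ∫_0^π cos²(nx) dx = π/2; for n ≠ n', ∫_0^π sin(nx)sin(n'x) dx = ∫_0^π cos(nx)cos(n'x) dx = 0; and by product-to-sum, ∫_0^π sin(nx)cos(n'x) dx = ½∫_0^π [sin((n+n')x) + sin((n−n')x)] dx, which is 0 when n+n' is even and 2n/(n²−n'²) when n+n' is odd (it need not vanish on (0, π)).
  u² squared terms: (-1)²·∫cos(4x)² dx = 1·π/2 = π/2;  (3)²·∫sin(3x)² dx = 9·π/2 = 9*π/2.
  u² cross terms: 2·(-1)·(3)·∫cos(4x)·sin(3x) dx = -6·(-6/7) = 36/7.
  So ∫_0^π u² dx = π/2 + 9*π/2 + 36/7 = 36/7 + 5*π.
  (u')² squared terms: (4)²·∫sin(4x)² dx = 16·π/2 = 8*π;  (9)²·∫cos(3x)² dx = 81·π/2 = 81*π/2.
  (u')² cross terms: 2·(4)·(9)·∫sin(4x)·cos(3x) dx = 72·(8/7) = 576/7.
  So ∫_0^π (u')² dx = 8*π + 81*π/2 + 576/7 = 576/7 + 97*π/2.
||u||_{H^1}^2 = (36/7 + 5*π) + (576/7 + 97*π/2) = 612/7 + 107*π/2.


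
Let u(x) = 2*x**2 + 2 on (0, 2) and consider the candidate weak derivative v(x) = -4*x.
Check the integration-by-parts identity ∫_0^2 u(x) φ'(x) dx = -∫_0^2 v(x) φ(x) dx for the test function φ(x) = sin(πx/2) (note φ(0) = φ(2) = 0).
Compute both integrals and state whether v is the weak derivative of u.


LHS = -16/π, RHS = 16/π. No, v is not the weak derivative of u.

u(x) = 2*x**2 + 2, classical derivative u'(x) = 4*x.
φ(x) = sin(πx/2), so φ'(x) = π*cos(π*x/2)/2.
Note φ(0) = φ(2) = 0, so the boundary term u·φ vanishes.
LHS = ∫_0^2 u(x) φ'(x) dx = ∫_0^2 (π*x^2*cos(π*x/2) + π*cos(π*x/2)) dx. Term by term:
  ∫_0^2 π*cos(π*x/2) dx = 0;  ∫_0^2 π*x^2*cos(π*x/2) dx = -16/π.
Sum: 0 − 16/π = -16/π.
So LHS = -16/π.
∫_0^2 v(x) φ(x) dx = ∫_0^2 (-4*x*sin(π*x/2)) dx. Term by term:
  ∫_0^2 -4*x*sin(π*x/2) dx = -16/π.
So RHS = -∫_0^2 v(x) φ(x) dx = 16/π.
LHS − RHS = -32/π ≠ 0, so the identity fails.
(For a valid weak derivative the identity must hold for EVERY test function, in particular this one. The failure shows v is NOT the weak derivative of u.)
Correct weak derivative would be u'(x) = 4*x.


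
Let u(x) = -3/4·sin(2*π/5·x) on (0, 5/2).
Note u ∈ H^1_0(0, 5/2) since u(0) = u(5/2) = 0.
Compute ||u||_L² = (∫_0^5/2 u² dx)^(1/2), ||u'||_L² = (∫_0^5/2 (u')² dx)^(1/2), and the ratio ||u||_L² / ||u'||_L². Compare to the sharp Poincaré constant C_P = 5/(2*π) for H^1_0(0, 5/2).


||u||_L² / ||u'||_L² = 5/(2*π) = C_P.

u(x) = -3/4·sin(2*π/5·x), so u'(x) = -3*π*cos(2*π*x/5)/10.
Writing u(x) = A·sin(kπx/L) with A = -3/4 and k = 1, use ∫_0^L sin²(kπx/L) dx = L/2 and ∫_0^L cos²(kπx/L) dx = L/2.
u² = 9/16·sin²(2*π/5·x) and (u')² = 9*π^2/100·cos²(2*π/5·x), and each of sin², cos² integrates to L/2 = 5/4 over (0, 5/2).
∫_0^5/2 u² dx = 45/64, so ||u||_L² = 3*sqrt(5)/8.
∫_0^5/2 (u')² dx = 9*π^2/80, so ||u'||_L² = 3*sqrt(5)*π/20.
Ratio ||u||_L² / ||u'||_L² = 5/(2*π).
Sharp Poincaré constant on H^1_0(0, 5/2) is C_P = L/π = 5/(2*π), achieved by sin(2*π/5·x).
This is the k = 1 eigenfunction (up to amplitude), so the ratio equals the sharp Poincaré constant exactly.


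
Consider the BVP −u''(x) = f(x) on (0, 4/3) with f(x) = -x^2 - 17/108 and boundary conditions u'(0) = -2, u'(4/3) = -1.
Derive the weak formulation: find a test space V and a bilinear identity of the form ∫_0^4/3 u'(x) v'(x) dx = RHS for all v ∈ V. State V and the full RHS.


V = H^1(0, 4/3) (v unrestricted at boundary; u is determined up to an additive constant); weak form: ∫_0^4/3 u'v' dx = ∫_0^4/3 (-x^2 - 17/108) v dx − v(4/3) + 2·v(0) for all v ∈ V.

Multiply both sides by a test function v and integrate from 0 to 4/3:
  ∫_0^4/3 −u''(x) v(x) dx = ∫_0^4/3 f(x) v(x) dx.
Integrate the LHS by parts once:
  ∫_0^4/3 −u'' v dx = −[u'(x) v(x)]_0^4/3 + ∫_0^4/3 u'(x) v'(x) dx.
Thus ∫_0^4/3 u'(x) v'(x) dx = ∫_0^4/3 f(x) v(x) dx + [u'(x) v(x)]_0^4/3.
Choose V so that boundary terms are either known or forced to vanish.
u has inhomogeneous Neumann u'(0) = -2, u'(4/3) = -1. [u' v]_0^4/3 = (-1)·v(4/3) − (-2)·v(0) = − v(4/3) + 2·v(0). Take V = H^1(0, 4/3); boundary term becomes part of RHS.
Weak formulation: find u (satisfying any essential BC) such that ∫_0^4/3 u'(x) v'(x) dx = ∫_0^4/3 f v dx − v(4/3) + 2·v(0) for all v ∈ V (Neumann data are natural BCs: they enter the RHS as boundary terms).
Substituting f(x) = -x^2 - 17/108, the right-hand side is ∫_0^4/3 (-x^2 - 17/108) v dx − v(4/3) + 2·v(0).
Compatibility check (pure Neumann): taking v ≡ 1 ∈ V gives 0 = ∫_0^4/3 f dx + (-1) − (-2), i.e. ∫_0^4/3 f dx must equal u'(0) − u'(4/3) = -1. Indeed ∫_0^4/3 (-x^2 - 17/108) dx = -1, so the data are compatible. The solution is then unique only up to an additive constant (fix it e.g. by requiring ∫_0^4/3 u dx = 0).


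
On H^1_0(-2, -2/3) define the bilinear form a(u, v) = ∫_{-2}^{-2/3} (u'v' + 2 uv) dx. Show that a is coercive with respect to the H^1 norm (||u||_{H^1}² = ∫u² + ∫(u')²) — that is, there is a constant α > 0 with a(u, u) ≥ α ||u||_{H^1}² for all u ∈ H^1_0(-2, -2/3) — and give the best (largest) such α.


α = 1

Coercivity of a(·,·) on H^1_0(-2, -2/3) means a(u, u) ≥ α ||u||_{H^1}² for every u ∈ H^1_0.
The interval has length L = 4/3, and Poincaré/coercivity depend only on L. Here a(u, u) = ∫(u')² + (2)·∫u².
Here c = 2 ≥ 1, so a(u,u) = ∫(u')² + c∫u² ≥ ∫(u')² + ∫u² = ||u||_{H^1}², i.e. α = 1 works. No larger α is possible: a(u,u) ≥ α||u||_{H^1}² means (1−α)∫(u')² ≥ (α−c)∫u², and for the modes u_n = sin(nπ(x−x₀)/L) (x₀ the left endpoint) one has ∫u_n²/∫(u_n')² = (L/(nπ))² → 0, so a(u_n,u_n)/||u_n||_{H^1}² → 1. Hence the optimal constant is α = 1.
Therefore α = 1.


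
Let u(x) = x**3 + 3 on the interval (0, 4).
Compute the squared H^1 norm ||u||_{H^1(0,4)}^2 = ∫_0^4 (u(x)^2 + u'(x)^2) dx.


||u||_{H^1}^2 = 161132/35

The H^1 norm (squared) on an interval (0, L) is
  ||u||_{H^1}^2 = ∫_0^L u(x)^2 dx + ∫_0^L u'(x)^2 dx.
Compute u'(x) = 3*x**2.
Then u(x)^2 = x**6 + 6*x**3 + 9 and u'(x)^2 = 9*x**4.
Integrate each monomial from 0 to 4 using ∫_0^4 c·x^n dx = c·4^(n+1)/(n+1):
  ∫_0^4 u(x)^2 dx = ∫_0^4 (x^6 + 6*x^3 + 9) dx. Term by term:
    ∫_0^4 x^6 dx = 16384/7;  ∫_0^4 6*x^3 dx = 384;  ∫_0^4 9 dx = 36.
  Sum: 16384/7 + 384 + 36 = 19324/7.
  ∫_0^4 u'(x)^2 dx = ∫_0^4 (9*x^4) dx. Term by term:
    ∫_0^4 9*x^4 dx = 9216/5.
Adding: ||u||_{H^1}^2 = 19324/7 + 9216/5 = 161132/35.


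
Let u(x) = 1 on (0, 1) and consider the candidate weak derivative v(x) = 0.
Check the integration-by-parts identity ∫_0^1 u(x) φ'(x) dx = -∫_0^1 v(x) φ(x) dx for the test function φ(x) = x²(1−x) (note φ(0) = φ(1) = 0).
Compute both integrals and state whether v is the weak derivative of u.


LHS = 0, RHS = 0. Yes, v = u' weakly.

u(x) = 1, classical derivative u'(x) = 0.
φ(x) = x²(1−x), so φ'(x) = x*(2 - 3*x).
Note φ(0) = φ(1) = 0, so the boundary term u·φ vanishes.
LHS = ∫_0^1 u(x) φ'(x) dx = ∫_0^1 (-3*x^2 + 2*x) dx. Term by term:
  ∫_0^1 -3*x^2 dx = -1;  ∫_0^1 2*x dx = 1.
Sum: -1 + 1 = 0.
So LHS = 0.
∫_0^1 v(x) φ(x) dx = ∫_0^1 (0) dx. Term by term:
  ∫_0^1 0 dx = 0.
So RHS = -∫_0^1 v(x) φ(x) dx = 0.
LHS = RHS, so the identity holds for this test φ.
Moreover u is smooth here and v(x) = u'(x) = 0 pointwise, so the identity holds for every test function. Hence v is the weak derivative of u.


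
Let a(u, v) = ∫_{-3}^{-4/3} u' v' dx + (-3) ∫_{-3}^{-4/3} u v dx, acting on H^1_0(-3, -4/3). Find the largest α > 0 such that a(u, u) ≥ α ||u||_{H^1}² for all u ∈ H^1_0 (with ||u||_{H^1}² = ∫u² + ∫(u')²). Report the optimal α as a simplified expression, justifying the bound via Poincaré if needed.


α = 3*(-25 + 3*π^2)/(25 + 9*π^2)

Coercivity of a(·,·) on H^1_0(-3, -4/3) means a(u, u) ≥ α ||u||_{H^1}² for every u ∈ H^1_0.
The interval has length L = 5/3, and Poincaré/coercivity depend only on L. Here a(u, u) = ∫(u')² + (-3)·∫u².
Here c = -3 < 0 with |c| < (π/L)² = 9*π^2/25, so coercivity still holds. The condition a(u,u) ≥ α||u||_{H^1}² reads (1−α)∫(u')² ≥ (α−c)∫u². Any admissible α is ≤ 1 (rapidly oscillating u have ∫u²/∫(u')² → 0), and α = 1 would force 0 ≥ (1−c)∫u², impossible since c < 1; so 1−α > 0. By the sharp Poincaré inequality on H^1_0 of an interval of length L, ∫(u')² ≥ (π/L)²∫u² with equality for the first sine mode sin(π(x−x₀)/L) (x₀ the left endpoint), so the inequality holds for all u iff (1−α)(π/L)² ≥ α − c, i.e. α ≤ ((π/L)² + c)/((π/L)² + 1) = (1 + c(L/π)²)/(1 + (L/π)²). (Direct route, valid since c ≤ 0: Poincaré gives c∫u² ≥ c(L/π)²∫(u')², so a(u,u) ≥ (1 + c(L/π)²)∫(u')², while ||u||_{H^1}² ≤ (1 + (L/π)²)∫(u')²; dividing yields the same α.) With (π/L)² = 9*π^2/25 and c = -3, the largest admissible constant is α = ((π/L)² + c)/((π/L)² + 1).
Simplifying, α = 3*(-25 + 3*π^2)/(25 + 9*π^2).


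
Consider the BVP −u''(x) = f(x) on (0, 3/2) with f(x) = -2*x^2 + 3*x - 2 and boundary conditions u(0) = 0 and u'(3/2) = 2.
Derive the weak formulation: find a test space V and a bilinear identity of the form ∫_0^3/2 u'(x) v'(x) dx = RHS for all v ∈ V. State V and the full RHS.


V = {v ∈ H^1(0, 3/2) : v(0) = 0} (test functions vanish at x = 0 where u is specified); weak form: ∫_0^3/2 u'v' dx = ∫_0^3/2 (-2*x^2 + 3*x - 2) v dx + 2·v(3/2) for all v ∈ V.

Multiply both sides by a test function v and integrate from 0 to 3/2:
  ∫_0^3/2 −u''(x) v(x) dx = ∫_0^3/2 f(x) v(x) dx.
Integrate the LHS by parts once:
  ∫_0^3/2 −u'' v dx = −[u'(x) v(x)]_0^3/2 + ∫_0^3/2 u'(x) v'(x) dx.
Thus ∫_0^3/2 u'(x) v'(x) dx = ∫_0^3/2 f(x) v(x) dx + [u'(x) v(x)]_0^3/2.
Choose V so that boundary terms are either known or forced to vanish.
Mixed BC: u(0) = 0 (Dirichlet) and u'(3/2) = 2 (Neumann). Define V = {v ∈ H^1(0, 3/2) : v(0) = 0}. Then [u' v]_0^3/2 = u'(3/2)·v(3/2) − u'(0)·0 = 2·v(3/2).
Weak formulation: find u (satisfying any essential BC) such that ∫_0^3/2 u'(x) v'(x) dx = ∫_0^3/2 f v dx + 2·v(3/2) for all v ∈ V (Dirichlet at 0 absorbed into V; Neumann datum at x = 3/2 contributes the boundary term).
Substituting f(x) = -2*x^2 + 3*x - 2, the right-hand side is ∫_0^3/2 (-2*x^2 + 3*x - 2) v dx + 2·v(3/2).


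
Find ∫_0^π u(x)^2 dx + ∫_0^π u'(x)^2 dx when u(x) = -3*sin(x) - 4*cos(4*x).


||u||_{H^1(0,π)}^2 = -272/5 + 145*π

u'(x) = 16*sin(4*x) - 3*cos(x).
Expand u² and (u')² and integrate term by term on (0, π), using: for integers n ≥ 1, ∫_0^π sin²(nx) dx = ∫_0^π cos²(nx) dx = π/2; for n ≠ n', ∫_0^π sin(nx)sin(n'x) dx = ∫_0^π cos(nx)cos(n'x) dx = 0; and by product-to-sum, ∫_0^π sin(nx)cos(n'x) dx = ½∫_0^π [sin((n+n')x) + sin((n−n')x)] dx, which is 0 when n+n' is even and 2n/(n²−n'²) when n+n' is odd (it need not vanish on (0, π)).
  u² squared terms: (-4)²·∫cos(4x)² dx = 16·π/2 = 8*π;  (-3)²·∫sin(x)² dx = 9·π/2 = 9*π/2.
  u² cross terms: 2·(-4)·(-3)·∫cos(4x)·sin(x) dx = 24·(-2/15) = -16/5.
  So ∫_0^π u² dx = 8*π + 9*π/2 − 16/5 = -16/5 + 25*π/2.
  (u')² squared terms: (-3)²·∫cos(x)² dx = 9·π/2 = 9*π/2;  (16)²·∫sin(4x)² dx = 256·π/2 = 128*π.
  (u')² cross terms: 2·(-3)·(16)·∫cos(x)·sin(4x) dx = -96·(8/15) = -256/5.
  So ∫_0^π (u')² dx = 9*π/2 + 128*π − 256/5 = -256/5 + 265*π/2.
||u||_{H^1}^2 = (-16/5 + 25*π/2) + (-256/5 + 265*π/2) = -272/5 + 145*π.
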